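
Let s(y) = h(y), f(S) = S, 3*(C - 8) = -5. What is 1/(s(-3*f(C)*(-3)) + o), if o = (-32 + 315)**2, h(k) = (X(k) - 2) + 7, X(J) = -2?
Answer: 1/80092 ≈ 1.2486e-5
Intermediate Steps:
C = 19/3 (C = 8 + (1/3)*(-5) = 8 - 5/3 = 19/3 ≈ 6.3333)
h(k) = 3 (h(k) = (-2 - 2) + 7 = -4 + 7 = 3)
s(y) = 3
o = 80089 (o = 283**2 = 80089)
1/(s(-3*f(C)*(-3)) + o) = 1/(3 + 80089) = 1/80092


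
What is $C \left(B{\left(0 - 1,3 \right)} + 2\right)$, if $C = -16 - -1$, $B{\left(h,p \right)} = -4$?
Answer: $30$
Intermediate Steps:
$C = -15$ ($C = -16 + 1 = -15$)
$C \left(B{\left(0 - 1,3 \right)} + 2\right) = - 15 \left(-4 + 2\right) = \left(-15\right) \left(-2\right) = 30$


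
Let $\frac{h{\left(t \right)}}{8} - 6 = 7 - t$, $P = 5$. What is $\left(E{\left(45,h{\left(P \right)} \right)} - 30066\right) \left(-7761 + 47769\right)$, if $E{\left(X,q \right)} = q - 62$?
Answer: $-1202800512$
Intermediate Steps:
$h{\left(t \right)} = 104 - 8 t$ ($h{\left(t \right)} = 48 + 8 \left(7 - t\right) = 48 - \left(-56 + 8 t\right) = 104 - 8 t$)
$E{\left(X,q \right)} = -62 + q$
$\left(E{\left(45,h{\left(P \right)} \right)} - 30066\right) \left(-7761 + 47769\right) = \left(\left(-62 + \left(104 - 40\right)\right) - 30066\right) \left(-7761 + 47769\right) = \left(\left(-62 + \left(104 - 40\right)\right) - 30066\right) 40008 = \left(\left(-62 + 64\right) - 30066\right) 40008 = \left(2 - 30066\right) 40008 = \left(-30064\right) 40008 = -1202800512$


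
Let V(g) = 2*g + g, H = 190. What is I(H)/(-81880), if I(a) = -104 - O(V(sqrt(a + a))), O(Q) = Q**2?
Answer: 881/20470 ≈ 0.043039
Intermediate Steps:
V(g) = 3*g
I(a) = -104 - 18*a (I(a) = -104 - (3*sqrt(a + a))**2 = -104 - (3*sqrt(2*a))**2 = -104 - (3*(sqrt(2)*sqrt(a)))**2 = -104 - (3*sqrt(2)*sqrt(a))**2 = -104 - 18*a)
I(H)/(-81880) = (-104 - 18*190)/(-81880) = (-104 - 3420)*(-1/81880) = -3524*(-1/81880) = 881/20470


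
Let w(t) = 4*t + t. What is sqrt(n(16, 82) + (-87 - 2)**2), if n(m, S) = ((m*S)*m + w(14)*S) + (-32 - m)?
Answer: 3*sqrt(3845) ≈ 186.02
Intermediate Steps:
w(t) = 5*t
n(m, S) = -32 - m + 70*S + S*m**2 (n(m, S) = ((m*S)*m + (5*14)*S) + (-32 - m) = ((S*m)*m + 70*S) + (-32 - m) = (S*m**2 + 70*S) + (-32 - m) = (70*S + S*m**2) + (-32 - m) = -32 - m + 70*S + S*m**2)
sqrt(n(16, 82) + (-87 - 2)**2) = sqrt((-32 - 1*16 + 70*82 + 82*16**2) + (-87 - 2)**2) = sqrt((-32 - 16 + 5740 + 82*256) + (-89)**2) = sqrt((-32 - 16 + 5740 + 20992) + 7921) = sqrt(26684 + 7921) = sqrt(34605) = 3*sqrt(3845)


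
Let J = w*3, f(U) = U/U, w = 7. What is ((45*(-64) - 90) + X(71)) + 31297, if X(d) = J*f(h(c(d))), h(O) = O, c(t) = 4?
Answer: 28348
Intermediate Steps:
f(U) = 1
J = 21 (J = 7*3 = 21)
X(d) = 21 (X(d) = 21*1 = 21)
((45*(-64) - 90) + X(71)) + 31297 = ((45*(-64) - 90) + 21) + 31297 = ((-2880 - 90) + 21) + 31297 = (-2970 + 21) + 31297 = -2949 + 31297 = 28348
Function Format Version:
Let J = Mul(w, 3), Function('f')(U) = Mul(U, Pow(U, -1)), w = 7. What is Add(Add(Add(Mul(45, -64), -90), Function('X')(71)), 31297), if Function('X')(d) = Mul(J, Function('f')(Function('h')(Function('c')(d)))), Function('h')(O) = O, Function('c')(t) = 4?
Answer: 28348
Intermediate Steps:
Function('f')(U) = 1
J = 21 (J = Mul(7, 3) = 21)
Function('X')(d) = 21 (Function('X')(d) = Mul(21, 1) = 21)
Add(Add(Add(Mul(45, -64), -90), Function('X')(71)), 31297) = Add(Add(Add(Mul(45, -64), -90), 21), 31297) = Add(Add(Add(-2880, -90), 21), 31297) = Add(Add(-2970, 21), 31297) = Add(-2949, 31297) = 28348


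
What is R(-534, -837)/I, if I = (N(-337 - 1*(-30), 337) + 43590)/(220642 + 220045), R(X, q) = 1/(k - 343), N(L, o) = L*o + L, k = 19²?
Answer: -440687/1083168 ≈ -0.40685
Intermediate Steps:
k = 361
N(L, o) = L + L*o
R(X, q) = 1/18 (R(X, q) = 1/(361 - 343) = 1/18)
I = -60176/440687 (I = ((-337 - 1*(-30))*(1 + 337) + 43590)/(220642 + 220045) = ((-337 + 30)*338 + 43590)/440687 = (-307*338 + 43590)*(1/440687) = (-103766 + 43590)*(1/440687) = -60176*1/440687 = -60176/440687 ≈ -0.13655)
R(-534, -837)/I = 1/(18*(-60176/440687)) = (1/18)*(-440687/60176) = -440687/1083168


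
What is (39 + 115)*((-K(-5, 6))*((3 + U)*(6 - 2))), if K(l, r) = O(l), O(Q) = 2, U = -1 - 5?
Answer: 3696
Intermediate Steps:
U = -6
K(l, r) = 2
(39 + 115)*((-K(-5, 6))*((3 + U)*(6 - 2))) = (39 + 115)*((-1*2)*((3 - 6)*(6 - 2))) = 154*(-(-6)*4) = 154*(-2*(-12)) = 154*24 = 3696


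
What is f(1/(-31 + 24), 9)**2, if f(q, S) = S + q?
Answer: 3844/49 ≈ 78.449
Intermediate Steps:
f(1/(-31 + 24), 9)**2 = (9 + 1/(-31 + 24))**2 = (9 + 1/(-7))**2 = (9 - 1/7)**2 = (62/7)**2 = 3844/49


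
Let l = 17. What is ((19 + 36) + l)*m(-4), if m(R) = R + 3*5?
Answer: 792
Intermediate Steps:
m(R) = 15 + R (m(R) = R + 15 = 15 + R)
((19 + 36) + l)*m(-4) = ((19 + 36) + 17)*(15 - 4) = (55 + 17)*11 = 72*11 = 792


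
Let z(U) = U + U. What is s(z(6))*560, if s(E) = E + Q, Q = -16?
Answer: -2240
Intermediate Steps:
z(U) = 2*U
s(E) = -16 + E (s(E) = E - 16 = -16 + E)
s(z(6))*560 = (-16 + 2*6)*560 = (-16 + 12)*560 = -4*560 = -2240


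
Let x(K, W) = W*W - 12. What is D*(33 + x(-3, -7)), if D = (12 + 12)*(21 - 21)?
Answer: 0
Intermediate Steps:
x(K, W) = -12 + W² (x(K, W) = W² - 12 = -12 + W²)
D = 0 (D = 24*0 = 0)
D*(33 + x(-3, -7)) = 0*(33 + (-12 + (-7)²)) = 0*(33 + (-12 + 49)) = 0*(33 + 37) = 0*70 = 0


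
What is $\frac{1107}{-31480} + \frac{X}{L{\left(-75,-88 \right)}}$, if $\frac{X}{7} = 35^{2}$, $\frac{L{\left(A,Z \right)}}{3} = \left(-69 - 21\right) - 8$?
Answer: $- \frac{2757821}{94440} \approx -29.202$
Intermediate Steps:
$L{\left(A,Z \right)} = -294$ ($L{\left(A,Z \right)} = 3 \left(\left(-69 - 21\right) - 8\right) = 3 \left(-90 - 8\right) = 3 \left(-98\right) = -294$)
$X = 8575$ ($X = 7 \cdot 35^{2} = 7 \cdot 1225 = 8575$)
$\frac{1107}{-31480} + \frac{X}{L{\left(-75,-88 \right)}} = \frac{1107}{-31480} + \frac{8575}{-294} = 1107 \left(- \frac{1}{31480}\right) + 8575 \left(- \frac{1}{294}\right) = - \frac{1107}{31480} - \frac{175}{6} = - \frac{2757821}{94440}$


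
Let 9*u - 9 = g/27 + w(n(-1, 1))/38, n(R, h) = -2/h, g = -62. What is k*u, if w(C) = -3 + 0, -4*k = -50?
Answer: 169925/18468 ≈ 9.2010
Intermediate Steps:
k = 25/2 (k = -¼*(-50) = 25/2 ≈ 12.500)
w(C) = -3
u = 6797/9234 (u = 1 + (-62/27 - 3/38)/9 = 1 + (⅑)*(-2437/1026) = 1 - 2437/9234 = 6797/9234 ≈ 0.73608)
k*u = (25/2)*(6797/9234) = 169925/18468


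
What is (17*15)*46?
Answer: 11730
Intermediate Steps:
(17*15)*46 = 255*46 = 11730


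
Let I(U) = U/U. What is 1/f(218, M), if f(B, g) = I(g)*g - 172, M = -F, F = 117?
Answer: -1/289 ≈ -0.0034602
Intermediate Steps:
I(U) = 1
M = -117 (M = -1*117 = -117)
f(B, g) = -172 + g (f(B, g) = 1*g - 172 = g - 172 = -172 + g)
1/f(218, M) = 1/(-172 - 117) = 1/(-289) = -1/289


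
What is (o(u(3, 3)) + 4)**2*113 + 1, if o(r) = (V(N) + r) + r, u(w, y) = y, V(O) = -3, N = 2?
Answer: 5538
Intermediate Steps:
o(r) = -3 + 2*r (o(r) = (-3 + r) + r = -3 + 2*r)
(o(u(3, 3)) + 4)**2*113 + 1 = ((-3 + 2*3) + 4)**2*113 + 1 = ((-3 + 6) + 4)**2*113 + 1 = (3 + 4)**2*113 + 1 = 7**2*113 + 1 = 49*113 + 1 = 5537 + 1 = 5538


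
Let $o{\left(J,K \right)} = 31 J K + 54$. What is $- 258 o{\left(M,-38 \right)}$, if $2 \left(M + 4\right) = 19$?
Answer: $1657650$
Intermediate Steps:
$M = \frac{11}{2}$ ($M = -4 + \frac{1}{2} \cdot 19 = -4 + \frac{19}{2} = \frac{11}{2} \approx 5.5$)
$o{\left(J,K \right)} = 54 + 31 J K$ ($o{\left(J,K \right)} = 31 J K + 54 = 54 + 31 J K$)
$- 258 o{\left(M,-38 \right)} = - 258 \left(54 + 31 \cdot \frac{11}{2} \left(-38\right)\right) = - 258 \left(54 - 6479\right) = \left(-258\right) \left(-6425\right) = 1657650$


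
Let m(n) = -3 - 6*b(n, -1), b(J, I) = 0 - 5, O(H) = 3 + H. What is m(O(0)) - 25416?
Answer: -25389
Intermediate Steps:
b(J, I) = -5
m(n) = 27 (m(n) = -3 - 6*(-5) = -3 + 30 = 27)
m(O(0)) - 25416 = 27 - 25416 = -25389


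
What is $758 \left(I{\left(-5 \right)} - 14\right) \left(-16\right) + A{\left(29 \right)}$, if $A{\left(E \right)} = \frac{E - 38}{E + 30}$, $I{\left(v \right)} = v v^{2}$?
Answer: $\frac{99461719}{59} \approx 1.6858 \cdot 10^{6}$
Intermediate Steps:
$I{\left(v \right)} = v^{3}$
$A{\left(E \right)} = \frac{-38 + E}{30 + E}$
$758 \left(I{\left(-5 \right)} - 14\right) \left(-16\right) + A{\left(29 \right)} = 758 \left(\left(-5\right)^{3} - 14\right) \left(-16\right) + \frac{-38 + 29}{30 + 29} = 758 \left(-125 - 14\right) \left(-16\right) + \frac{1}{59} \left(-9\right) = 758 \left(\left(-139\right) \left(-16\right)\right) + \frac{1}{59} \left(-9\right) = 758 \cdot 2224 - \frac{9}{59} = 1685792 - \frac{9}{59} = \frac{99461719}{59}$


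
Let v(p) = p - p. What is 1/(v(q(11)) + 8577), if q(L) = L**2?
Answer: 1/8577 ≈ 0.00011659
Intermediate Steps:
v(p) = 0
1/(v(q(11)) + 8577) = 1/(0 + 8577) = 1/8577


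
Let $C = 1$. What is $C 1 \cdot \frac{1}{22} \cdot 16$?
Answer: $\frac{8}{11} \approx 0.72727$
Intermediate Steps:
$C 1 \cdot \frac{1}{22} \cdot 16 = 1 \cdot 1 \cdot \frac{1}{22} \cdot 16 = 1 \cdot \frac{1}{22} \cdot 16 = \frac{1}{22} \cdot 16 = \frac{8}{11}$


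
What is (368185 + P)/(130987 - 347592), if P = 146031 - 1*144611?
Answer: -73921/43321 ≈ -1.7064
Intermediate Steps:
P = 1420 (P = 146031 - 144611 = 1420)
(368185 + P)/(130987 - 347592) = (368185 + 1420)/(130987 - 347592) = 369605/(-216605) = 369605*(-1/216605) = -73921/43321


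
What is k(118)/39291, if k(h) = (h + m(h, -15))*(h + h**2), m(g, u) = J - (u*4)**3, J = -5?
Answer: 433522678/5613 ≈ 77236.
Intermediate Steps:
m(g, u) = -5 - 64*u**3 (m(g, u) = -5 - (u*4)**3 = -5 - (4*u)**3 = -5 - 64*u**3)
k(h) = (215995 + h)*(h + h**2) (k(h) = (h + (-5 - 64*(-15)**3))*(h + h**2) = (h + (-5 - 64*(-3375)))*(h + h**2) = (h + (-5 + 216000))*(h + h**2) = (h + 215995)*(h + h**2) = (215995 + h)*(h + h**2))
k(118)/39291 = (118*(215995 + 118**2 + 215996*118))/39291 = (118*(215995 + 13924 + 25487528))*(1/39291) = (118*25717447)*(1/39291) = 3034658746*(1/39291) = 433522678/5613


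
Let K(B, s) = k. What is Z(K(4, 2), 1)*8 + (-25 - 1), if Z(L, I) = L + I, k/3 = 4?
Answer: 78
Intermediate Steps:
k = 12 (k = 3*4 = 12)
K(B, s) = 12
Z(L, I) = I + L
Z(K(4, 2), 1)*8 + (-25 - 1) = (1 + 12)*8 + (-25 - 1) = 13*8 - 26 = 104 - 26 = 78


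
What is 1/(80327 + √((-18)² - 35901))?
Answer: 80327/6452462506 - 3*I*√3953/6452462506 ≈ 1.2449e-5 - 2.9232e-8*I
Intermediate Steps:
1/(80327 + √((-18)² - 35901)) = 1/(80327 + √(324 - 35901)) = 1/(80327 + √(-35577)) = 1/(80327 + 3*I*√3953)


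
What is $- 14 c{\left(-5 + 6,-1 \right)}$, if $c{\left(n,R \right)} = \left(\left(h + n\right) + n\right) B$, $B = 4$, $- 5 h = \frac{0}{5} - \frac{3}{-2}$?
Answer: $- \frac{476}{5} \approx -95.2$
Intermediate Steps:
$h = - \frac{3}{10}$ ($h = - \frac{\frac{0}{5} - \frac{3}{-2}}{5} = - \frac{0 \cdot \frac{1}{5} - - \frac{3}{2}}{5} = - \frac{0 + \frac{3}{2}}{5} = \left(- \frac{1}{5}\right) \frac{3}{2} = - \frac{3}{10} \approx -0.3$)
$c{\left(n,R \right)} = - \frac{6}{5} + 8 n$ ($c{\left(n,R \right)} = \left(\left(- \frac{3}{10} + n\right) + n\right) 4 = \left(- \frac{3}{10} + 2 n\right) 4 = - \frac{6}{5} + 8 n$)
$- 14 c{\left(-5 + 6,-1 \right)} = - 14 \left(- \frac{6}{5} + 8 \left(-5 + 6\right)\right) = - 14 \left(- \frac{6}{5} + 8 \cdot 1\right) = - 14 \left(- \frac{6}{5} + 8\right) = \left(-14\right) \frac{34}{5} = - \frac{476}{5}$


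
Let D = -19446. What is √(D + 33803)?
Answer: 7*√293 ≈ 119.82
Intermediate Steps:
√(D + 33803) = √(-19446 + 33803) = √14357 = 7*√293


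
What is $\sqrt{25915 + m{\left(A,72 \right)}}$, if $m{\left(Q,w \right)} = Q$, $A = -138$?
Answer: $\sqrt{25777} \approx 160.55$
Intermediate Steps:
$\sqrt{25915 + m{\left(A,72 \right)}} = \sqrt{25915 - 138} = \sqrt{25777}$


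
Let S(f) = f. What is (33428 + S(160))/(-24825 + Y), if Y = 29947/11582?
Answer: -389016216/287493203 ≈ -1.3531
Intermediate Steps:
Y = 29947/11582 (Y = 29947*(1/11582) = 29947/11582 ≈ 2.5857)
(33428 + S(160))/(-24825 + Y) = (33428 + 160)/(-24825 + 29947/11582) = 33588/(-287493203/11582) = 33588*(-11582/287493203) = -389016216/287493203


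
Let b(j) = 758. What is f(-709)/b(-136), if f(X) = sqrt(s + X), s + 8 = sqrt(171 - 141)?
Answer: sqrt(-717 + sqrt(30))/758 ≈ 0.03519*I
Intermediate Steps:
s = -8 + sqrt(30) (s = -8 + sqrt(171 - 141) = -8 + sqrt(30) ≈ -2.5228)
f(X) = sqrt(-8 + X + sqrt(30)) (f(X) = sqrt((-8 + sqrt(30)) + X) = sqrt(-8 + X + sqrt(30)))
f(-709)/b(-136) = sqrt(-8 - 709 + sqrt(30))/758 = sqrt(-717 + sqrt(30))*(1/758) = sqrt(-717 + sqrt(30))/758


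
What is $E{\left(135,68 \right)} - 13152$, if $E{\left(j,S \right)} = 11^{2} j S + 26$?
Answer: $1097654$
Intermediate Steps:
$E{\left(j,S \right)} = 26 + 121 S j$ ($E{\left(j,S \right)} = 121 j S + 26 = 121 S j + 26 = 26 + 121 S j$)
$E{\left(135,68 \right)} - 13152 = \left(26 + 121 \cdot 68 \cdot 135\right) - 13152 = \left(26 + 1110780\right) - 13152 = 1110806 - 13152 = 1097654$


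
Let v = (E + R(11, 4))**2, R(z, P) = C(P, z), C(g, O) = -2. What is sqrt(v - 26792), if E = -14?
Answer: 2*I*sqrt(6634) ≈ 162.9*I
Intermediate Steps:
R(z, P) = -2
v = 256 (v = (-14 - 2)**2 = (-16)**2 = 256)
sqrt(v - 26792) = sqrt(256 - 26792) = sqrt(-26536) = 2*I*sqrt(6634)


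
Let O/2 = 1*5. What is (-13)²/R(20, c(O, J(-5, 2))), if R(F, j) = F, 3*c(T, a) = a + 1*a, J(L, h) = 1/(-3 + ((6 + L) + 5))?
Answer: 169/20 ≈ 8.4500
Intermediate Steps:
O = 10 (O = 2*(1*5) = 2*5 = 10)
J(L, h) = 1/(8 + L) (J(L, h) = 1/(-3 + (11 + L)) = 1/(8 + L))
c(T, a) = 2*a/3 (c(T, a) = (a + 1*a)/3 = (a + a)/3 = (2*a)/3 = 2*a/3)
(-13)²/R(20, c(O, J(-5, 2))) = (-13)²/20 = 169*(1/20) = 169/20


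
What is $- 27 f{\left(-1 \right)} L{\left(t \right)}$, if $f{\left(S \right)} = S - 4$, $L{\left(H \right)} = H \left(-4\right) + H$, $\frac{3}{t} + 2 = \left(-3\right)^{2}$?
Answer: $- \frac{1215}{7} \approx -173.57$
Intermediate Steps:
$t = \frac{3}{7}$ ($t = \frac{3}{-2 + \left(-3\right)^{2}} = \frac{3}{-2 + 9} = \frac{3}{7} \approx 0.42857$)
$L{\left(H \right)} = - 3 H$ ($L{\left(H \right)} = - 4 H + H = - 3 H$)
$f{\left(S \right)} = -4 + S$
$- 27 f{\left(-1 \right)} L{\left(t \right)} = - 27 \left(-4 - 1\right) \left(\left(-3\right) \frac{3}{7}\right) = \left(-27\right) \left(-5\right) \left(- \frac{9}{7}\right) = 135 \left(- \frac{9}{7}\right) = - \frac{1215}{7}$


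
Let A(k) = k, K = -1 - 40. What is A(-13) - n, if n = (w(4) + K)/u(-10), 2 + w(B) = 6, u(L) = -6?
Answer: -115/6 ≈ -19.167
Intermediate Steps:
K = -41
w(B) = 4 (w(B) = -2 + 6 = 4)
n = 37/6 (n = (4 - 41)/(-6) = -37*(-⅙) = 37/6 ≈ 6.1667)
A(-13) - n = -13 - 1*37/6 = -13 - 37/6 = -115/6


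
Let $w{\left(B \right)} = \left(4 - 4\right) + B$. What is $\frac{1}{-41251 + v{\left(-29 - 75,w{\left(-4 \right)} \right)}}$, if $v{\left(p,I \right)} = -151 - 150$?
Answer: $- \frac{1}{41552} \approx -2.4066 \cdot 10^{-5}$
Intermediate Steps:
$w{\left(B \right)} = B$ ($w{\left(B \right)} = 0 + B = B$)
$v{\left(p,I \right)} = -301$ ($v{\left(p,I \right)} = -151 - 150 = -301$)
$\frac{1}{-41251 + v{\left(-29 - 75,w{\left(-4 \right)} \right)}} = \frac{1}{-41251 - 301} = \frac{1}{-41552} = - \frac{1}{41552}$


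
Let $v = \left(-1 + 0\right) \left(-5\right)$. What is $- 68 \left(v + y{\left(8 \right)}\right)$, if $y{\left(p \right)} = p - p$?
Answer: $-340$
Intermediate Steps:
$v = 5$ ($v = \left(-1\right) \left(-5\right) = 5$)
$y{\left(p \right)} = 0$
$- 68 \left(v + y{\left(8 \right)}\right) = - 68 \left(5 + 0\right) = \left(-68\right) 5 = -340$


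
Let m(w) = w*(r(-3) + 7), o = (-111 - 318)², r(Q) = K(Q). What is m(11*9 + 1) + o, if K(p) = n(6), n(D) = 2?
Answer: 184941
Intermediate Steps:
K(p) = 2
r(Q) = 2
o = 184041 (o = (-429)² = 184041)
m(w) = 9*w (m(w) = w*(2 + 7) = w*9 = 9*w)
m(11*9 + 1) + o = 9*(11*9 + 1) + 184041 = 9*(99 + 1) + 184041 = 9*100 + 184041 = 900 + 184041 = 184941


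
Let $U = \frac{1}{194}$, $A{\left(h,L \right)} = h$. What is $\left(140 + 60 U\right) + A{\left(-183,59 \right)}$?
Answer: $- \frac{4141}{97} \approx -42.691$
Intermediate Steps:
$U = \frac{1}{194} \approx 0.0051546$
$\left(140 + 60 U\right) + A{\left(-183,59 \right)} = \left(140 + 60 \cdot \frac{1}{194}\right) - 183 = \left(140 + \frac{30}{97}\right) - 183 = \frac{13610}{97} - 183 = - \frac{4141}{97}$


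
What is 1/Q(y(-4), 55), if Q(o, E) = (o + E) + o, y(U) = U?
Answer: 1/47 ≈ 0.021277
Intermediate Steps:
Q(o, E) = E + 2*o (Q(o, E) = (E + o) + o = E + 2*o)
1/Q(y(-4), 55) = 1/(55 + 2*(-4)) = 1/(55 - 8) = 1/47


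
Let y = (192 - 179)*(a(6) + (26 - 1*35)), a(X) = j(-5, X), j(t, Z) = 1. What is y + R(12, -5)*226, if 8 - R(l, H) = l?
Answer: -1008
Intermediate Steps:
R(l, H) = 8 - l
a(X) = 1
y = -104 (y = (192 - 179)*(1 + (26 - 1*35)) = 13*(1 + (26 - 35)) = 13*(1 - 9) = 13*(-8) = -104)
y + R(12, -5)*226 = -104 + (8 - 1*12)*226 = -104 + (8 - 12)*226 = -104 - 4*226 = -104 - 904 = -1008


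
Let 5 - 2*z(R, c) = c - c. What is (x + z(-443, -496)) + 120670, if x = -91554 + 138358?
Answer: 334953/2 ≈ 1.6748e+5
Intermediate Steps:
x = 46804
z(R, c) = 5/2 (z(R, c) = 5/2 - (c - c)/2 = 5/2 - ½*0 = 5/2 + 0 = 5/2)
(x + z(-443, -496)) + 120670 = (46804 + 5/2) + 120670 = 93613/2 + 120670 = 334953/2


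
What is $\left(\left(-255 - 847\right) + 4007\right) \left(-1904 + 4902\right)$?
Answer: $8709190$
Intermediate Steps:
$\left(\left(-255 - 847\right) + 4007\right) \left(-1904 + 4902\right) = \left(-1102 + 4007\right) 2998 = 2905 \cdot 2998 = 8709190$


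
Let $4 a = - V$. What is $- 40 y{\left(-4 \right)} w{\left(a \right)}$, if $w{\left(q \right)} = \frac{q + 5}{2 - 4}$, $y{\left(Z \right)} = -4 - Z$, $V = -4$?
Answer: $0$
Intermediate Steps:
$a = 1$ ($a = \frac{\left(-1\right) \left(-4\right)}{4} = \frac{1}{4} \cdot 4 = 1$)
$w{\left(q \right)} = - \frac{5}{2} - \frac{q}{2}$ ($w{\left(q \right)} = \frac{5 + q}{-2} = \left(5 + q\right) \left(- \frac{1}{2}\right) = - \frac{5}{2} - \frac{q}{2}$)
$- 40 y{\left(-4 \right)} w{\left(a \right)} = - 40 \left(-4 - -4\right) \left(- \frac{5}{2} - \frac{1}{2}\right) = - 40 \left(-4 + 4\right) \left(- \frac{5}{2} - \frac{1}{2}\right) = \left(-40\right) 0 \left(-3\right) = 0 \left(-3\right) = 0$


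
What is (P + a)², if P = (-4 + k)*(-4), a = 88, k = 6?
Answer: 6400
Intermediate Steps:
P = -8 (P = (-4 + 6)*(-4) = 2*(-4) = -8)
(P + a)² = (-8 + 88)² = 80² = 6400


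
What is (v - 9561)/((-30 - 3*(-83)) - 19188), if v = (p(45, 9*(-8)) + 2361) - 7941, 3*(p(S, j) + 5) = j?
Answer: 15170/18969 ≈ 0.79973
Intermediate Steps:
p(S, j) = -5 + j/3
v = -5609 (v = ((-5 + (9*(-8))/3) + 2361) - 7941 = ((-5 + (⅓)*(-72)) + 2361) - 7941 = ((-5 - 24) + 2361) - 7941 = (-29 + 2361) - 7941 = 2332 - 7941 = -5609)
(v - 9561)/((-30 - 3*(-83)) - 19188) = (-5609 - 9561)/((-30 - 3*(-83)) - 19188) = -15170/((-30 + 249) - 19188) = -15170/(219 - 19188) = -15170/(-18969) = -15170*(-1/18969) = 15170/18969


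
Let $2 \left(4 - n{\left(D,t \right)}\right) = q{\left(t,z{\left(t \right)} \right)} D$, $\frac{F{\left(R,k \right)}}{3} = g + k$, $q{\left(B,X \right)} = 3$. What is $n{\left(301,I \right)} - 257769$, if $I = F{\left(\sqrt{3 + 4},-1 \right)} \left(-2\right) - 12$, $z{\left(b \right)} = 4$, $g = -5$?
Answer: $- \frac{516433}{2} \approx -2.5822 \cdot 10^{5}$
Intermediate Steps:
$F{\left(R,k \right)} = -15 + 3 k$ ($F{\left(R,k \right)} = 3 \left(-5 + k\right) = -15 + 3 k$)
$I = 24$ ($I = \left(-15 + 3 \left(-1\right)\right) \left(-2\right) - 12 = \left(-15 - 3\right) \left(-2\right) - 12 = \left(-18\right) \left(-2\right) - 12 = 36 - 12 = 24$)
$n{\left(D,t \right)} = 4 - \frac{3 D}{2}$
$n{\left(301,I \right)} - 257769 = \left(4 - \frac{903}{2}\right) - 257769 = - \frac{895}{2} - 257769 = - \frac{516433}{2}$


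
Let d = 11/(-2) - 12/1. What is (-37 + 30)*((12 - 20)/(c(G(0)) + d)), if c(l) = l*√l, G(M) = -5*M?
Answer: -16/5 ≈ -3.2000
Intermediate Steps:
c(l) = l^(3/2)
d = -35/2 (d = 11*(-½) - 12*1 = -11/2 - 12 = -35/2 ≈ -17.500)
(-37 + 30)*((12 - 20)/(c(G(0)) + d)) = (-37 + 30)*((12 - 20)/((-5*0)^(3/2) - 35/2)) = -(-56)/(0^(3/2) - 35/2) = -(-56)/(0 - 35/2) = -(-56)/(-35/2) = -(-56)*(-2)/35 = -7*16/35 = -16/5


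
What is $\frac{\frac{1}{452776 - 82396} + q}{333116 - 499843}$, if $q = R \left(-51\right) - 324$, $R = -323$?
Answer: $- \frac{543751511}{5613849660} \approx -0.096859$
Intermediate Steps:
$q = 16149$ ($q = \left(-323\right) \left(-51\right) - 324 = 16473 - 324 = 16149$)
$\frac{\frac{1}{452776 - 82396} + q}{333116 - 499843} = \frac{\frac{1}{452776 - 82396} + 16149}{333116 - 499843} = \frac{\frac{1}{370380} + 16149}{-166727} = \left(\frac{1}{370380} + 16149\right) \left(- \frac{1}{166727}\right) = \frac{5981266621}{370380} \left(- \frac{1}{166727}\right) = - \frac{543751511}{5613849660}$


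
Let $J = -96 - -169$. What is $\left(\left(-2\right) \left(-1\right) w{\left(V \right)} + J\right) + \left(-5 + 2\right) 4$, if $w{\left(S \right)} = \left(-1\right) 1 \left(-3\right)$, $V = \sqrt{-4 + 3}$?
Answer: $67$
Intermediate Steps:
$V = i$ ($V = \sqrt{-1} = i \approx 1.0 i$)
$w{\left(S \right)} = 3$ ($w{\left(S \right)} = \left(-1\right) \left(-3\right) = 3$)
$J = 73$ ($J = -96 + 169 = 73$)
$\left(\left(-2\right) \left(-1\right) w{\left(V \right)} + J\right) + \left(-5 + 2\right) 4 = \left(\left(-2\right) \left(-1\right) 3 + 73\right) + \left(-5 + 2\right) 4 = \left(2 \cdot 3 + 73\right) - 12 = \left(6 + 73\right) - 12 = 79 - 12 = 67$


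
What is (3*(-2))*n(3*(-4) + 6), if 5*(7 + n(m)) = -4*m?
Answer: 66/5 ≈ 13.200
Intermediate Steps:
n(m) = -7 - 4*m/5 (n(m) = -7 + (-4*m)/5 = -7 - 4*m/5)
(3*(-2))*n(3*(-4) + 6) = (3*(-2))*(-7 - 4*(3*(-4) + 6)/5) = -6*(-7 - 4*(-12 + 6)/5) = -6*(-7 - ⅘*(-6)) = -6*(-7 + 24/5) = -6*(-11/5) = 66/5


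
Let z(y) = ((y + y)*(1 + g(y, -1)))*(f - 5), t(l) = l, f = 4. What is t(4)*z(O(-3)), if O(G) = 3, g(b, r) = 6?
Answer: -168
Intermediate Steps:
z(y) = -14*y (z(y) = ((y + y)*(1 + 6))*(4 - 5) = ((2*y)*7)*(-1) = (14*y)*(-1) = -14*y)
t(4)*z(O(-3)) = 4*(-14*3) = 4*(-42) = -168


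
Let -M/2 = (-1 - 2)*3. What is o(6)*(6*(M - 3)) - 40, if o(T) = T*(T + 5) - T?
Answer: 5360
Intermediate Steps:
M = 18 (M = -2*(-1 - 2)*3 = -(-6)*3 = -2*(-9) = 18)
o(T) = -T + T*(5 + T) (o(T) = T*(5 + T) - T = -T + T*(5 + T))
o(6)*(6*(M - 3)) - 40 = (6*(4 + 6))*(6*(18 - 3)) - 40 = (6*10)*(6*15) - 40 = 60*90 - 40 = 5400 - 40 = 5360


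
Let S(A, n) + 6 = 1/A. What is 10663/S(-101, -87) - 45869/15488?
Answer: -16707845427/9401216 ≈ -1777.2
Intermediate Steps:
S(A, n) = -6 + 1/A
10663/S(-101, -87) - 45869/15488 = 10663/(-6 + 1/(-101)) - 45869/15488 = 10663/(-6 - 1/101) - 45869*1/15488 = 10663/(-607/101) - 45869/15488 = 10663*(-101/607) - 45869/15488 = -1076963/607 - 45869/15488 = -16707845427/9401216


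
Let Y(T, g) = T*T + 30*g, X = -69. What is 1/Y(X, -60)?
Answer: 1/2961 ≈ 0.00033772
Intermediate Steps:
Y(T, g) = T**2 + 30*g
1/Y(X, -60) = 1/((-69)**2 + 30*(-60)) = 1/(4761 - 1800) = 1/2961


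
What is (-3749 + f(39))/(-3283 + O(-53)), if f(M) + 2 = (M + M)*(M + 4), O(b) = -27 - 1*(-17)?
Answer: 397/3293 ≈ 0.12056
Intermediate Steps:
O(b) = -10 (O(b) = -27 + 17 = -10)
f(M) = -2 + 2*M*(4 + M) (f(M) = -2 + (M + M)*(M + 4) = -2 + (2*M)*(4 + M) = -2 + 2*M*(4 + M))
(-3749 + f(39))/(-3283 + O(-53)) = (-3749 + (-2 + 2*39² + 8*39))/(-3283 - 10) = (-3749 + (-2 + 2*1521 + 312))/(-3293) = (-3749 + (-2 + 3042 + 312))*(-1/3293) = (-3749 + 3352)*(-1/3293) = -397*(-1/3293) = 397/3293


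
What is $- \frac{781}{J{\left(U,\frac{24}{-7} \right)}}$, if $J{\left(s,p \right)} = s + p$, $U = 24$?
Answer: $- \frac{5467}{144} \approx -37.965$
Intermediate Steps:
$J{\left(s,p \right)} = p + s$
$- \frac{781}{J{\left(U,\frac{24}{-7} \right)}} = - \frac{781}{\frac{24}{-7} + 24} = - \frac{781}{24 \left(- \frac{1}{7}\right) + 24} = - \frac{781}{- \frac{24}{7} + 24} = - \frac{781}{\frac{144}{7}} = \left(-781\right) \frac{7}{144} = - \frac{5467}{144}$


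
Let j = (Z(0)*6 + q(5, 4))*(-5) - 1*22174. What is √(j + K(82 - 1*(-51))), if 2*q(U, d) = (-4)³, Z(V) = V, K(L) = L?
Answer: I*√21881 ≈ 147.92*I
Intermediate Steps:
q(U, d) = -32 (q(U, d) = (½)*(-4)³ = (½)*(-64) = -32)
j = -22014 (j = (0*6 - 32)*(-5) - 1*22174 = (0 - 32)*(-5) - 22174 = -32*(-5) - 22174 = 160 - 22174 = -22014)
√(j + K(82 - 1*(-51))) = √(-22014 + (82 - 1*(-51))) = √(-22014 + (82 + 51)) = √(-22014 + 133) = √(-21881) = I*√21881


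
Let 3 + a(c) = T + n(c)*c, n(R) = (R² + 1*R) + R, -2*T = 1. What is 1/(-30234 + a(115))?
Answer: 2/3034175 ≈ 6.5916e-7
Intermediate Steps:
T = -½ (T = -½*1 = -½ ≈ -0.50000)
n(R) = R² + 2*R (n(R) = (R² + R) + R = (R + R²) + R = R² + 2*R)
a(c) = -7/2 + c²*(2 + c) (a(c) = -3 + (-½ + (c*(2 + c))*c) = -3 + (-½ + c²*(2 + c)) = -7/2 + c²*(2 + c))
1/(-30234 + a(115)) = 1/(-30234 + (-7/2 + 115²*(2 + 115))) = 1/(-30234 + (-7/2 + 13225*117)) = 1/(-30234 + (-7/2 + 1547325)) = 1/(-30234 + 3094643/2) = 1/(3034175/2) = 2/3034175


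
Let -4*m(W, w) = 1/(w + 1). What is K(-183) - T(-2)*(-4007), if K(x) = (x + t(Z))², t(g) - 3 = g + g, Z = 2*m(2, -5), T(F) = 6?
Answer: 901633/16 ≈ 56352.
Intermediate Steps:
m(W, w) = -1/(4*(1 + w)) (m(W, w) = -1/(4*(w + 1)) = -1/(4*(1 + w)))
Z = ⅛ (Z = 2*(-1/(4 + 4*(-5))) = 2*(-1/(4 - 20)) = 2*(-1/(-16)) = 2*(-1*(-1/16)) = 2*(1/16) = ⅛ ≈ 0.12500)
t(g) = 3 + 2*g (t(g) = 3 + (g + g) = 3 + 2*g)
K(x) = (13/4 + x)² (K(x) = (x + (3 + 2*(⅛)))² = (x + (3 + ¼))² = (x + 13/4)² = (13/4 + x)²)
K(-183) - T(-2)*(-4007) = (13 + 4*(-183))²/16 - 6*(-4007) = (13 - 732)²/16 - 1*(-24042) = (1/16)*(-719)² + 24042 = (1/16)*516961 + 24042 = 516961/16 + 24042 = 901633/16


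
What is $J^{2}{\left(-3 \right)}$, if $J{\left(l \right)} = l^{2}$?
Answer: $81$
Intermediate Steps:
$J^{2}{\left(-3 \right)} = \left(\left(-3\right)^{2}\right)^{2} = 9^{2} = 81$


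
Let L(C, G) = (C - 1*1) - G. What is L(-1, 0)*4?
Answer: -8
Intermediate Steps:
L(C, G) = -1 + C - G (L(C, G) = (C - 1) - G = (-1 + C) - G = -1 + C - G)
L(-1, 0)*4 = (-1 - 1 - 1*0)*4 = (-1 - 1 + 0)*4 = -2*4 = -8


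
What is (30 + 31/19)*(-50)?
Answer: -30050/19 ≈ -1581.6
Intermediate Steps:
(30 + 31/19)*(-50) = (601/19)*(-50) = -30050/19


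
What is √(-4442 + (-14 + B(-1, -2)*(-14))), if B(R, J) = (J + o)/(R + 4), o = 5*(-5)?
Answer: I*√4330 ≈ 65.803*I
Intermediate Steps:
o = -25
B(R, J) = (-25 + J)/(4 + R) (B(R, J) = (J - 25)/(R + 4) = (-25 + J)/(4 + R))
√(-4442 + (-14 + B(-1, -2)*(-14))) = √(-4442 + (-14 + ((-25 - 2)/(4 - 1))*(-14))) = √(-4442 + (-14 + (-27/3)*(-14))) = √(-4442 + (-14 + ((⅓)*(-27))*(-14))) = √(-4442 + (-14 - 9*(-14))) = √(-4442 + (-14 + 126)) = √(-4442 + 112) = √(-4330) = I*√4330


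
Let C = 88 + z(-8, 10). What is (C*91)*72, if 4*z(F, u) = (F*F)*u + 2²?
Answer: 1631448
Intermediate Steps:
z(F, u) = 1 + u*F²/4 (z(F, u) = ((F*F)*u + 2²)/4 = (F²*u + 4)/4 = (u*F² + 4)/4 = (4 + u*F²)/4 = 1 + u*F²/4)
C = 249 (C = 88 + (1 + (¼)*10*(-8)²) = 88 + (1 + (¼)*10*64) = 88 + (1 + 160) = 88 + 161 = 249)
(C*91)*72 = (249*91)*72 = 22659*72 = 1631448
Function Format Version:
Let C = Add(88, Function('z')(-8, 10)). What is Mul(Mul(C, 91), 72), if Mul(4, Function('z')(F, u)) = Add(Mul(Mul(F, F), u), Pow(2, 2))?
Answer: 1631448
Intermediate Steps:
Function('z')(F, u) = Add(1, Mul(Rational(1, 4), u, Pow(F, 2))) (Function('z')(F, u) = Mul(Rational(1, 4), Add(Mul(Mul(F, F), u), Pow(2, 2))) = Mul(Rational(1, 4), Add(Mul(Pow(F, 2), u), 4)) = Mul(Rational(1, 4), Add(Mul(u, Pow(F, 2)), 4)) = Mul(Rational(1, 4), Add(4, Mul(u, Pow(F, 2)))) = Add(1, Mul(Rational(1, 4), u, Pow(F, 2))))
C = 249 (C = Add(88, Add(1, Mul(Rational(1, 4), 10, Pow(-8, 2)))) = Add(88, Add(1, Mul(Rational(1, 4), 10, 64))) = Add(88, Add(1, 160)) = Add(88, 161) = 249)
Mul(Mul(C, 91), 72) = Mul(Mul(249, 91), 72) = Mul(22659, 72) = 1631448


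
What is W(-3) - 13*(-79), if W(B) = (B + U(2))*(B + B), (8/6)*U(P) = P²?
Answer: 1027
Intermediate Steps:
U(P) = 3*P²/4
W(B) = 2*B*(3 + B) (W(B) = (B + (¾)*2²)*(B + B) = (B + (¾)*4)*(2*B) = (B + 3)*(2*B) = (3 + B)*(2*B) = 2*B*(3 + B))
W(-3) - 13*(-79) = 2*(-3)*(3 - 3) - 13*(-79) = 2*(-3)*0 + 1027 = 0 + 1027 = 1027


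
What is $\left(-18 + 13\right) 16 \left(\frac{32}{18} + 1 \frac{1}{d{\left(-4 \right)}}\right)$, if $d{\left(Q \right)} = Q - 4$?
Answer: $- \frac{1190}{9} \approx -132.22$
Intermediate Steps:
$d{\left(Q \right)} = -4 + Q$ ($d{\left(Q \right)} = Q - 4 = -4 + Q$)
$\left(-18 + 13\right) 16 \left(\frac{32}{18} + 1 \frac{1}{d{\left(-4 \right)}}\right) = \left(-18 + 13\right) 16 \left(\frac{32}{18} + 1 \frac{1}{-4 - 4}\right) = \left(-5\right) 16 \left(32 \cdot \frac{1}{18} + 1 \frac{1}{-8}\right) = - 80 \left(\frac{16}{9} + 1 \left(- \frac{1}{8}\right)\right) = - 80 \left(\frac{16}{9} - \frac{1}{8}\right) = \left(-80\right) \frac{119}{72} = - \frac{1190}{9}$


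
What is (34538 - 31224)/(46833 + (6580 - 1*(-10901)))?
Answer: 1657/32157 ≈ 0.051528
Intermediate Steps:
(34538 - 31224)/(46833 + (6580 - 1*(-10901))) = 3314/(46833 + (6580 + 10901)) = 3314/(46833 + 17481) = 3314/64314 = 3314*(1/64314) = 1657/32157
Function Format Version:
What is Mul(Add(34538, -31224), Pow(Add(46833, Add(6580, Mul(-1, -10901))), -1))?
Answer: Rational(1657, 32157) ≈ 0.051528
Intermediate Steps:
Mul(Add(34538, -31224), Pow(Add(46833, Add(6580, Mul(-1, -10901))), -1)) = Mul(3314, Pow(Add(46833, Add(6580, 10901)), -1)) = Mul(3314, Pow(Add(46833, 17481), -1)) = Mul(3314, Pow(64314, -1)) = Mul(3314, Rational(1, 64314)) = Rational(1657, 32157)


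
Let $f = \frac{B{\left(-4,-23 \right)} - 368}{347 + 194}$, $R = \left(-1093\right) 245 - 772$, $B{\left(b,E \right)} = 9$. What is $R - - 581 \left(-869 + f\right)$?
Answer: $- \frac{418642865}{541} \approx -7.7383 \cdot 10^{5}$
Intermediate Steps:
$R = -268557$ ($R = -267785 - 772 = -268557$)
$f = - \frac{359}{541}$ ($f = \frac{9 - 368}{347 + 194} = \frac{9 - 368}{541} = \left(9 - 368\right) \frac{1}{541} = \left(-359\right) \frac{1}{541} = - \frac{359}{541} \approx -0.66359$)
$R - - 581 \left(-869 + f\right) = -268557 - - 581 \left(-869 - \frac{359}{541}\right) = -268557 - \left(-581\right) \left(- \frac{470488}{541}\right) = -268557 - \frac{273353528}{541} = - \frac{418642865}{541}$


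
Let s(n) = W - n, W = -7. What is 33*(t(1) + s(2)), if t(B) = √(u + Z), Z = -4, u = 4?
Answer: -297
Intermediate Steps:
t(B) = 0 (t(B) = √(4 - 4) = √0 = 0)
s(n) = -7 - n
33*(t(1) + s(2)) = 33*(0 + (-7 - 1*2)) = 33*(0 + (-7 - 2)) = 33*(0 - 9) = 33*(-9) = -297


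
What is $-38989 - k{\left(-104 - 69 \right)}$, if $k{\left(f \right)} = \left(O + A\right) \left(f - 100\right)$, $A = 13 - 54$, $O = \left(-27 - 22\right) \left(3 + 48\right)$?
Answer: $-732409$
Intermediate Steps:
$O = -2499$ ($O = \left(-49\right) 51 = -2499$)
$A = -41$
$k{\left(f \right)} = 254000 - 2540 f$ ($k{\left(f \right)} = \left(-2499 - 41\right) \left(f - 100\right) = - 2540 \left(-100 + f\right) = 254000 - 2540 f$)
$-38989 - k{\left(-104 - 69 \right)} = -38989 - \left(254000 - 2540 \left(-104 - 69\right)\right) = -38989 - \left(254000 - -439420\right) = -38989 - \left(254000 + 439420\right) = -38989 - 693420 = -732409$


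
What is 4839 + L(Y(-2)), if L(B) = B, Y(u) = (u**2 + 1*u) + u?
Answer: 4839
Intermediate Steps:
Y(u) = u**2 + 2*u (Y(u) = (u**2 + u) + u = (u + u**2) + u = u**2 + 2*u)
4839 + L(Y(-2)) = 4839 - 2*(2 - 2) = 4839 - 2*0 = 4839 + 0 = 4839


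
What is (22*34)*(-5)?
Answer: -3740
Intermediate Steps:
(22*34)*(-5) = 748*(-5) = -3740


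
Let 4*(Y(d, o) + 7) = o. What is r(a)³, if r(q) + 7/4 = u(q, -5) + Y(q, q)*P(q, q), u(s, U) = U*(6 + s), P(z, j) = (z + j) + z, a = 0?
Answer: -2048383/64 ≈ -32006.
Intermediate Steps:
Y(d, o) = -7 + o/4
P(z, j) = j + 2*z (P(z, j) = (j + z) + z = j + 2*z)
r(q) = -127/4 - 5*q + 3*q*(-7 + q/4) (r(q) = -7/4 + (-5*(6 + q) + (-7 + q/4)*(q + 2*q)) = -7/4 + ((-30 - 5*q) + (-7 + q/4)*(3*q)) = -7/4 + ((-30 - 5*q) + 3*q*(-7 + q/4)) = -7/4 + (-30 - 5*q + 3*q*(-7 + q/4)) = -127/4 - 5*q + 3*q*(-7 + q/4))
r(a)³ = (-127/4 - 26*0 + (¾)*0²)³ = (-127/4 + 0 + (¾)*0)³ = (-127/4 + 0 + 0)³ = (-127/4)³ = -2048383/64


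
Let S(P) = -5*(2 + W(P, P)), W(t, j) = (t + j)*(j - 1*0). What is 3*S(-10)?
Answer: -3030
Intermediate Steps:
W(t, j) = j*(j + t) (W(t, j) = (j + t)*(j + 0) = (j + t)*j = j*(j + t))
S(P) = -10 - 10*P² (S(P) = -5*(2 + P*(P + P)) = -5*(2 + P*(2*P)) = -5*(2 + 2*P²) = -10 - 10*P²)
3*S(-10) = 3*(-10 - 10*(-10)²) = 3*(-10 - 10*100) = 3*(-10 - 1000) = 3*(-1010) = -3030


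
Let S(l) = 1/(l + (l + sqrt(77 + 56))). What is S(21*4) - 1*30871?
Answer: -123885299/4013 - sqrt(133)/28091 ≈ -30871.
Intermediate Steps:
S(l) = 1/(sqrt(133) + 2*l) (S(l) = 1/(l + (l + sqrt(133))) = 1/(sqrt(133) + 2*l))
S(21*4) - 1*30871 = 1/(sqrt(133) + 2*(21*4)) - 1*30871 = 1/(sqrt(133) + 2*84) - 30871 = 1/(sqrt(133) + 168) - 30871 = 1/(168 + sqrt(133)) - 30871 = -30871 + 1/(168 + sqrt(133))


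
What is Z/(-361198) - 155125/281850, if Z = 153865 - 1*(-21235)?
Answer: -2107655495/2036073126 ≈ -1.0352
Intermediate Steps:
Z = 175100 (Z = 153865 + 21235 = 175100)
Z/(-361198) - 155125/281850 = 175100/(-361198) - 155125/281850 = 175100*(-1/361198) - 155125*1/281850 = -87550/180599 - 6205/11274 = -2107655495/2036073126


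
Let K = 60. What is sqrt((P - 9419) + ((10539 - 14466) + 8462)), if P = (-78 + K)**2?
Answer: 4*I*sqrt(285) ≈ 67.528*I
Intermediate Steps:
P = 324 (P = (-78 + 60)**2 = (-18)**2 = 324)
sqrt((P - 9419) + ((10539 - 14466) + 8462)) = sqrt((324 - 9419) + ((10539 - 14466) + 8462)) = sqrt(-9095 + (-3927 + 8462)) = sqrt(-9095 + 4535) = sqrt(-4560) = 4*I*sqrt(285)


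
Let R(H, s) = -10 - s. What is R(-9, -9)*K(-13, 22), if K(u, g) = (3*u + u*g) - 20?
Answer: 345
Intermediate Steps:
K(u, g) = -20 + 3*u + g*u (K(u, g) = (3*u + g*u) - 20 = -20 + 3*u + g*u)
R(-9, -9)*K(-13, 22) = (-10 - 1*(-9))*(-20 + 3*(-13) + 22*(-13)) = (-10 + 9)*(-20 - 39 - 286) = -1*(-345) = 345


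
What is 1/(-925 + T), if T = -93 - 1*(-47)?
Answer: -1/971 ≈ -0.0010299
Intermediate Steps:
T = -46 (T = -93 + 47 = -46)
1/(-925 + T) = 1/(-925 - 46) = 1/(-971) = -1/971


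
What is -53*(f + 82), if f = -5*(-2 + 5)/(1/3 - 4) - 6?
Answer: -46693/11 ≈ -4244.8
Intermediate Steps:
f = -21/11 (f = -15/(⅓ - 4) - 6 = -15/(-11/3) - 6 = -15*(-3)/11 - 6 = -5*(-9/11) - 6 = 45/11 - 6 = -21/11 ≈ -1.9091)
-53*(f + 82) = -53*(-21/11 + 82) = -53*881/11 = -46693/11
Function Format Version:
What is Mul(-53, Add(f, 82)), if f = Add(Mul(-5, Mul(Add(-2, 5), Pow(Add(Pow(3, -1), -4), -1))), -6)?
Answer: Rational(-46693, 11) ≈ -4244.8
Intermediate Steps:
f = Rational(-21, 11) (f = Add(Mul(-5, Mul(3, Pow(Add(Rational(1, 3), -4), -1))), -6) = Add(Mul(-5, Mul(3, Pow(Rational(-11, 3), -1))), -6) = Add(Mul(-5, Mul(3, Rational(-3, 11))), -6) = Add(Mul(-5, Rational(-9, 11)), -6) = Add(Rational(45, 11), -6) = Rational(-21, 11) ≈ -1.9091)
Mul(-53, Add(f, 82)) = Mul(-53, Add(Rational(-21, 11), 82)) = Mul(-53, Rational(881, 11)) = Rational(-46693, 11)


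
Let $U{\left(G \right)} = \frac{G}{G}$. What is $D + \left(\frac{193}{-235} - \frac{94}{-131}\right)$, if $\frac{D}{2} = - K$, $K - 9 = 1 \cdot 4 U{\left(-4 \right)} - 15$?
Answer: $\frac{119947}{30785} \approx 3.8963$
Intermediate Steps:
$U{\left(G \right)} = 1$
$K = -2$ ($K = 9 - \left(15 - 1 \cdot 4 \cdot 1\right) = 9 + \left(4 \cdot 1 - 15\right) = 9 + \left(4 - 15\right) = 9 - 11 = -2$)
$D = 4$ ($D = 2 \left(\left(-1\right) \left(-2\right)\right) = 2 \cdot 2 = 4$)
$D + \left(\frac{193}{-235} - \frac{94}{-131}\right) = 4 + \left(\frac{193}{-235} - \frac{94}{-131}\right) = 4 + \left(193 \left(- \frac{1}{235}\right) - - \frac{94}{131}\right) = 4 + \left(- \frac{193}{235} + \frac{94}{131}\right) = 4 - \frac{3193}{30785} = \frac{119947}{30785}$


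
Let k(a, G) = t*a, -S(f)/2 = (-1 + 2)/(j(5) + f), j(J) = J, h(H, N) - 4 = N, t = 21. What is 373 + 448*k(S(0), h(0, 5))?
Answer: -16951/5 ≈ -3390.2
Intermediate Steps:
h(H, N) = 4 + N
S(f) = -2/(5 + f) (S(f) = -2*(-1 + 2)/(5 + f) = -2/(5 + f))
k(a, G) = 21*a
373 + 448*k(S(0), h(0, 5)) = 373 + 448*(21*(-2/(5 + 0))) = 373 + 448*(21*(-2/5)) = 373 + 448*(-42/5) = 373 - 18816/5 = -16951/5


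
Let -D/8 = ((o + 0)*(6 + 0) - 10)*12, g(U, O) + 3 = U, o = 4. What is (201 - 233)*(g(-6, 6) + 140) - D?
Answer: -2848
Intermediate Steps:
g(U, O) = -3 + U
D = -1344 (D = -8*((4 + 0)*(6 + 0) - 10)*12 = -8*(4*6 - 10)*12 = -8*(24 - 10)*12 = -112*12 = -8*168 = -1344)
(201 - 233)*(g(-6, 6) + 140) - D = (201 - 233)*((-3 - 6) + 140) - 1*(-1344) = -32*(-9 + 140) + 1344 = -32*131 + 1344 = -4192 + 1344 = -2848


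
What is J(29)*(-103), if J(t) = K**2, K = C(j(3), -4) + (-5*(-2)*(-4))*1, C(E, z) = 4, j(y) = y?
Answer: -133488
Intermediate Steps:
K = -36 (K = 4 + (-5*(-2)*(-4))*1 = 4 + (10*(-4))*1 = 4 - 40*1 = 4 - 40 = -36)
J(t) = 1296 (J(t) = (-36)**2 = 1296)
J(29)*(-103) = 1296*(-103) = -133488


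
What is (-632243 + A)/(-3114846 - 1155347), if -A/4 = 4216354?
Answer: 17497659/4270193 ≈ 4.0976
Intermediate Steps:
A = -16865416 (A = -4*4216354 = -16865416)
(-632243 + A)/(-3114846 - 1155347) = (-632243 - 16865416)/(-3114846 - 1155347) = -17497659/(-4270193) = -17497659*(-1/4270193) = 17497659/4270193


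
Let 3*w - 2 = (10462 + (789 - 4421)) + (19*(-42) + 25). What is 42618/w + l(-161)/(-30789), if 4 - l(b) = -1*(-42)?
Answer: 3936727048/186550551 ≈ 21.103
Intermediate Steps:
l(b) = -38 (l(b) = 4 - (-1)*(-42) = 4 - 1*42 = 4 - 42 = -38)
w = 6059/3 (w = ⅔ + ((10462 + (789 - 4421)) + (19*(-42) + 25))/3 = ⅔ + ((10462 - 3632) + (-798 + 25))/3 = ⅔ + (6830 - 773)/3 = ⅔ + (⅓)*6057 = ⅔ + 2019 = 6059/3 ≈ 2019.7)
42618/w + l(-161)/(-30789) = 42618/(6059/3) - 38/(-30789) = 42618*(3/6059) - 38*(-1/30789) = 127854/6059 + 38/30789 = 3936727048/186550551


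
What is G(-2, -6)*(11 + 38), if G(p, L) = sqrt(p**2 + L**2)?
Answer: 98*sqrt(10) ≈ 309.90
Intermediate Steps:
G(p, L) = sqrt(L**2 + p**2)
G(-2, -6)*(11 + 38) = sqrt((-6)**2 + (-2)**2)*(11 + 38) = sqrt(36 + 4)*49 = sqrt(40)*49 = (2*sqrt(10))*49 = 98*sqrt(10)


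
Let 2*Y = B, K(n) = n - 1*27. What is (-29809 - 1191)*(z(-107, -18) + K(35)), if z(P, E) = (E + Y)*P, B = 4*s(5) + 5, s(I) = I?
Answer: -18491500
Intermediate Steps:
K(n) = -27 + n (K(n) = n - 27 = -27 + n)
B = 25 (B = 4*5 + 5 = 20 + 5 = 25)
Y = 25/2 (Y = (1/2)*25 = 25/2 ≈ 12.500)
z(P, E) = P*(25/2 + E) (z(P, E) = (E + 25/2)*P = (25/2 + E)*P = P*(25/2 + E))
(-29809 - 1191)*(z(-107, -18) + K(35)) = (-29809 - 1191)*((1/2)*(-107)*(25 + 2*(-18)) + (-27 + 35)) = -31000*((1/2)*(-107)*(25 - 36) + 8) = -31000*((1/2)*(-107)*(-11) + 8) = -31000*(1177/2 + 8) = -31000*1193/2 = -18491500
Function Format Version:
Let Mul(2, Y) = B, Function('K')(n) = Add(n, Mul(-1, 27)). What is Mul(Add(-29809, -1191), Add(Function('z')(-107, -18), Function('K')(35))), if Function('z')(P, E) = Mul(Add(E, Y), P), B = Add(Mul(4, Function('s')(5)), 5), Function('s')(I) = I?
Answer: -18491500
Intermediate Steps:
Function('K')(n) = Add(-27, n) (Function('K')(n) = Add(n, -27) = Add(-27, n))
B = 25 (B = Add(Mul(4, 5), 5) = Add(20, 5) = 25)
Y = Rational(25, 2) (Y = Mul(Rational(1, 2), 25) = Rational(25, 2) ≈ 12.500)
Function('z')(P, E) = Mul(P, Add(Rational(25, 2), E)) (Function('z')(P, E) = Mul(Add(E, Rational(25, 2)), P) = Mul(Add(Rational(25, 2), E), P) = Mul(P, Add(Rational(25, 2), E)))
Mul(Add(-29809, -1191), Add(Function('z')(-107, -18), Function('K')(35))) = Mul(Add(-29809, -1191), Add(Mul(Rational(1, 2), -107, Add(25, Mul(2, -18))), Add(-27, 35))) = Mul(-31000, Add(Mul(Rational(1, 2), -107, Add(25, -36)), 8)) = Mul(-31000, Add(Mul(Rational(1, 2), -107, -11), 8)) = Mul(-31000, Add(Rational(1177, 2), 8)) = Mul(-31000, Rational(1193, 2)) = -18491500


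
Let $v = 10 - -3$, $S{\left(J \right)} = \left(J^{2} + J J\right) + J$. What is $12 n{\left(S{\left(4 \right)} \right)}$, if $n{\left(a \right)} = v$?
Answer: $156$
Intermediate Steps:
$S{\left(J \right)} = J + 2 J^{2}$ ($S{\left(J \right)} = \left(J^{2} + J^{2}\right) + J = 2 J^{2} + J = J + 2 J^{2}$)
$v = 13$ ($v = 10 + 3 = 13$)
$n{\left(a \right)} = 13$
$12 n{\left(S{\left(4 \right)} \right)} = 12 \cdot 13 = 156$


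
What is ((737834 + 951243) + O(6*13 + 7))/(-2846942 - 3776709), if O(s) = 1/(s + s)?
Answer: -287143091/1126020670 ≈ -0.25501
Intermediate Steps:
O(s) = 1/(2*s)
((737834 + 951243) + O(6*13 + 7))/(-2846942 - 3776709) = ((737834 + 951243) + 1/(2*(6*13 + 7)))/(-2846942 - 3776709) = (1689077 + 1/(2*(78 + 7)))/(-6623651) = (1689077 + (1/2)/85)*(-1/6623651) = (1689077 + (1/2)*(1/85))*(-1/6623651) = (1689077 + 1/170)*(-1/6623651) = (287143091/170)*(-1/6623651) = -287143091/1126020670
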